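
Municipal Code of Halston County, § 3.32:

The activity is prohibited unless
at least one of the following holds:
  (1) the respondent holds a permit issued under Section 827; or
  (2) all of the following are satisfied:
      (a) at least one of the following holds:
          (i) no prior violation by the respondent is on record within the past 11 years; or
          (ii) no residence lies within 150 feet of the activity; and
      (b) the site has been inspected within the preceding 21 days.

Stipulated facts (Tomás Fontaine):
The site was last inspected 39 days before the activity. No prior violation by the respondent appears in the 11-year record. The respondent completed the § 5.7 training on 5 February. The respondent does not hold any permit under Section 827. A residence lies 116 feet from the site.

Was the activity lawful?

No — unlawful.

(1) holds permit — not satisfied.
(i) no prior violation — holds.
(ii) no residence in 150 ft — not met.
(a): T OR F → true.
(b) site inspected — not satisfied.
(2) = T AND F = false.
So Overall is not satisfied (F OR F).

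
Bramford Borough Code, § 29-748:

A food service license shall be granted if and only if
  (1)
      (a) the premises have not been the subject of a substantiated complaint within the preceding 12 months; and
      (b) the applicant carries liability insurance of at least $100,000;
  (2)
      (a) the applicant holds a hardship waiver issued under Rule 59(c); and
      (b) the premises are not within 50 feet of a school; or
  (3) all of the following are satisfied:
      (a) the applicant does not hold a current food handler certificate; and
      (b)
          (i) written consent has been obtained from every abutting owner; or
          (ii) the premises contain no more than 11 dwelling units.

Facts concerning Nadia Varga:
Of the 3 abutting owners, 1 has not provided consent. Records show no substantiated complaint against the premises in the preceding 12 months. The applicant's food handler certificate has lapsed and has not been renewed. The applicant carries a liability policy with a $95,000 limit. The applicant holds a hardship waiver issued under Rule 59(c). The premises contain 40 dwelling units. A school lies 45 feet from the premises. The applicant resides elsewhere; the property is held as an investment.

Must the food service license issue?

(a) no complaint in 12 mo. — satisfied.
(b) insurance ≥ $100,000 — not satisfied.
(1): T AND F → false.
(a) hardship waiver — satisfied.
(b) ≥50 ft from school — not met.
(2) = T AND F = false.
(a) not (food handler cert.) — satisfied.
(i) all abutters consent — not met.
(ii) ≤ 11 units — not satisfied.
(b) = F OR F = false.
So (3) is not satisfied (T AND F).
Overall: F OR F OR F → false.

No — denied.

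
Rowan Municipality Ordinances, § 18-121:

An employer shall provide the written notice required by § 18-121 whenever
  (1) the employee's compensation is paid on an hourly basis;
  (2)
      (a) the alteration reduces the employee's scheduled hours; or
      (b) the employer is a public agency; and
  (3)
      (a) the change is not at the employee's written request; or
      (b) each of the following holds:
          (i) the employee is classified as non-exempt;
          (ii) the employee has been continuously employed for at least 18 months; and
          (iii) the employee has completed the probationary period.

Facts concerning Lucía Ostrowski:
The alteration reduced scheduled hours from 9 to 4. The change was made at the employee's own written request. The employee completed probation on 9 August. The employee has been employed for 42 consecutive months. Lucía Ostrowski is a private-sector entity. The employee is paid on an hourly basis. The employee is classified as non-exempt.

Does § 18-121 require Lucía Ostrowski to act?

Yes — required.

(1) hourly-paid — satisfied.
(a) hours reduced — satisfied.
(b) public agency — not met.
So (2) is satisfied (T OR F).
(a) not employee-requested — not satisfied.
(i) non-exempt — satisfied.
(ii) tenure ≥ 18 mo. — satisfied.
(iii) past probation — holds.
(b) = T AND T AND T = true.
So (3) is satisfied (F OR T).
Overall: T AND T AND T → true.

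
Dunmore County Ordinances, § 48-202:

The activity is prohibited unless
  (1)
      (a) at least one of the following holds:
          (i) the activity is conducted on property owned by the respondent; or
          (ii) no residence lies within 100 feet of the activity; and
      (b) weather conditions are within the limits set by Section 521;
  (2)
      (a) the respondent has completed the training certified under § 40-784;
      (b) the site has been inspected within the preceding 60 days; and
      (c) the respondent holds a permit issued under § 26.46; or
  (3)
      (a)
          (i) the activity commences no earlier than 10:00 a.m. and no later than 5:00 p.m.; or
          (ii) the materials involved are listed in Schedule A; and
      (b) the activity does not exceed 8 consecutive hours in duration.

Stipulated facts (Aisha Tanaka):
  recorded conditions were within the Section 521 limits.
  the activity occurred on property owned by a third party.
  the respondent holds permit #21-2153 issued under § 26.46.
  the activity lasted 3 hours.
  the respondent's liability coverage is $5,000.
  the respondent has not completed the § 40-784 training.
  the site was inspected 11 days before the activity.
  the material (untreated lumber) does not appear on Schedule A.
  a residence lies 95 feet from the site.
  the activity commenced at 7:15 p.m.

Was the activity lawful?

(i) own property — fails.
(ii) no residence in 100 ft — not met.
(a): F OR F → false.
(b) weather ok — met.
So (1) is not satisfied (F AND T).
(a) training certified — not met.
(b) site inspected — satisfied.
(c) holds permit — satisfied.
So (2) is not satisfied (F AND T AND T).
(i) start within hours — not satisfied.
(ii) Schedule A material — not met.
(a) = F OR F = false.
(b) ≤ 8 hrs duration — holds.
(3): F AND T → false.
So Overall is not satisfied (F OR F OR F).

No — unlawful.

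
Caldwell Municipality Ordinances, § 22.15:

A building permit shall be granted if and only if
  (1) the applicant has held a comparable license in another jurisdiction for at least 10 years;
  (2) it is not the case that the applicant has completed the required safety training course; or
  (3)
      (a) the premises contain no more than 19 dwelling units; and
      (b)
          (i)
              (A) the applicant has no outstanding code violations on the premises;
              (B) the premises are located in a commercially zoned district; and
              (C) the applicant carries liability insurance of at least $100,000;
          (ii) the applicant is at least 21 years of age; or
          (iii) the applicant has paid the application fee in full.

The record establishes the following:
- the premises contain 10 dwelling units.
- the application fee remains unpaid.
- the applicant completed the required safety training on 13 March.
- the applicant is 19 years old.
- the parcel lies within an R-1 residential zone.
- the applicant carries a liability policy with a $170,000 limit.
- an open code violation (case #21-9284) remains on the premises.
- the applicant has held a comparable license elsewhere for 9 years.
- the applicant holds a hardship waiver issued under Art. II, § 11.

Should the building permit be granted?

No — denied.

(1) prior license ≥ 10 yr — not met.
(2) not (safety training) — not met.
(a) ≤ 19 units — holds.
(A) no code violations — fails.
(B) commercially zoned — not met.
(C) insurance ≥ $100,000 — met.
(i): F AND F AND T → false.
(ii) age ≥ 21 — not met.
(iii) fee paid — not satisfied.
So (b) is not satisfied (F OR F OR F).
So (3) is not satisfied (T AND F).
So Overall is not satisfied (F OR F OR F).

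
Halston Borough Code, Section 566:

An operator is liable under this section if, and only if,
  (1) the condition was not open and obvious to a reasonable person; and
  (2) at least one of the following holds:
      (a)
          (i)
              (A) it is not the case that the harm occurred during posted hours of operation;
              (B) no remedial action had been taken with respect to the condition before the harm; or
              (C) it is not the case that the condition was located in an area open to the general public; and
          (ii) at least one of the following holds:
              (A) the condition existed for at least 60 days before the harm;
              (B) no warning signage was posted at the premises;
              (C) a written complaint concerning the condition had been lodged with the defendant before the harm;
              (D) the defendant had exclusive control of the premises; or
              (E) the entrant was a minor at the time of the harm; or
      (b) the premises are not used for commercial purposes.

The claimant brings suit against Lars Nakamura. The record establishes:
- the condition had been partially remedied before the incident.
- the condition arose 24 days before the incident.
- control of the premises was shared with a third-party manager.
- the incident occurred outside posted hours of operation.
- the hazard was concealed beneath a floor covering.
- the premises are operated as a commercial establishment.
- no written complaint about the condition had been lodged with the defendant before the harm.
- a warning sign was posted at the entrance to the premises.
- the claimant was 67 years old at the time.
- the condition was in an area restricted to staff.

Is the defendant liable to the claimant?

No — not liable.

(1) not open/obvious — satisfied.
(A) not (during posted hours) — satisfied.
(B) no remedial action — not met.
(C) not (public area) — holds.
So (i) is satisfied (T OR F OR T).
(A) condition ≥60 days old — not satisfied.
(B) no signage posted — not satisfied.
(C) complaint lodged — fails.
(D) exclusive control — fails.
(E) entrant a minor — fails.
So (ii) is not satisfied (F OR F OR F OR F OR F).
So (a) is not satisfied (T AND F).
(b) not (commercial use) — fails.
(2) = F OR F = false.
Overall: T AND F → false.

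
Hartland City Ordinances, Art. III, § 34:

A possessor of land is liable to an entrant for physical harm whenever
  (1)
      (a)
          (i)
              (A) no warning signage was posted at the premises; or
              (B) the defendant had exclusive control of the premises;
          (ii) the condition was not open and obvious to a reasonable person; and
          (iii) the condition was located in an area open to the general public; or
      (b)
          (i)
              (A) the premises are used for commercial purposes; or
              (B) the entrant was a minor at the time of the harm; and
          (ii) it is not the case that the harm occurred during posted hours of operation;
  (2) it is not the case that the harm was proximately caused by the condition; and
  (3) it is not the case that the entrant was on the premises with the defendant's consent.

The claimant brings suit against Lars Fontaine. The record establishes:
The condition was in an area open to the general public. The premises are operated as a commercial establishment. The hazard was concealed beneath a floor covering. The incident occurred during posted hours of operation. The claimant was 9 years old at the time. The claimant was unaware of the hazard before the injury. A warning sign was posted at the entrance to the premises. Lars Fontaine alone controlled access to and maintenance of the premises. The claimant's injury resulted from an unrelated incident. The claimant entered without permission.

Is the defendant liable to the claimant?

(A) no signage posted — not satisfied.
(B) exclusive control — holds.
(i) = F OR T = true.
(ii) not open/obvious — holds.
(iii) public area — satisfied.
So (a) is satisfied (T AND T AND T).
(A) commercial use — satisfied.
(B) entrant a minor — holds.
(i) = T OR T = true.
(ii) not (during posted hours) — fails.
(b): T AND F → false.
(1): T OR F → true.
(2) not (proximate cause) — met.
(3) not (consent to enter) — holds.
Overall = T AND T AND T = true.

Yes — liable.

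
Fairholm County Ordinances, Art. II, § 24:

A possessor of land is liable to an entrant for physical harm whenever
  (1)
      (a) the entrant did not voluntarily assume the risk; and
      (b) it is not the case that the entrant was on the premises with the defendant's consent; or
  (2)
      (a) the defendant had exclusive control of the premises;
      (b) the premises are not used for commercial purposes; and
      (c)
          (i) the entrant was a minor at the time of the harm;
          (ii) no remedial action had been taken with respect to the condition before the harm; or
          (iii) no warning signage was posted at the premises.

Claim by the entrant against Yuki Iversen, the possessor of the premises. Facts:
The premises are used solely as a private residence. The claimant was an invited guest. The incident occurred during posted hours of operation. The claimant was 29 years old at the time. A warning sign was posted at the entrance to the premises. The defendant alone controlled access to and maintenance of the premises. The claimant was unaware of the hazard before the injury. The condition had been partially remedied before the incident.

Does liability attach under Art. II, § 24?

(a) no assumed risk — satisfied.
(b) not (consent to enter) — fails.
(1) = T AND F = false.
(a) exclusive control — holds.
(b) not (commercial use) — met.
(i) entrant a minor — not satisfied.
(ii) no remedial action — fails.
(iii) no signage posted — not met.
(c): F OR F OR F → false.
(2) = T AND T AND F = false.
Overall: F OR F → false.

No — not liable.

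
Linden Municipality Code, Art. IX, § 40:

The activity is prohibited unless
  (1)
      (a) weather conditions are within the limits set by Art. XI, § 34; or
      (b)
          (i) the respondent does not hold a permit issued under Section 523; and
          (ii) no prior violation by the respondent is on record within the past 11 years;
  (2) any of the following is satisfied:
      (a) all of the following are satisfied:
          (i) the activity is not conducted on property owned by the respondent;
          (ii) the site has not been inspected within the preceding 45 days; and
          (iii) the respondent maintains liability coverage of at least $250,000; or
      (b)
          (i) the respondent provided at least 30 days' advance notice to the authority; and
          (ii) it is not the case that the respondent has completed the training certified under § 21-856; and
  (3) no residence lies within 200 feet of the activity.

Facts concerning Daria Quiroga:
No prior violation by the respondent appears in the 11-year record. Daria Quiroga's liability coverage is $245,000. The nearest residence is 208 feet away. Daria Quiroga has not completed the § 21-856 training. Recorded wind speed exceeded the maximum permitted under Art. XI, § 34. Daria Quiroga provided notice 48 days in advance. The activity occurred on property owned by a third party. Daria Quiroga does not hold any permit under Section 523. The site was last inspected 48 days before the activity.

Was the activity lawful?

Yes — lawful.

(a) weather ok — fails.
(i) not (holds permit) — holds.
(ii) no prior violation — holds.
(b) = T AND T = true.
So (1) is satisfied (F OR T).
(i) not (own property) — met.
(ii) not (site inspected) — satisfied.
(iii) coverage ≥ $250,000 — fails.
(a): T AND T AND F → false.
(i) ≥30 days' notice — met.
(ii) not (training certified) — holds.
So (b) is satisfied (T AND T).
So (2) is satisfied (F OR T).
(3) no residence in 200 ft — met.
So Overall is satisfied (T AND T AND T).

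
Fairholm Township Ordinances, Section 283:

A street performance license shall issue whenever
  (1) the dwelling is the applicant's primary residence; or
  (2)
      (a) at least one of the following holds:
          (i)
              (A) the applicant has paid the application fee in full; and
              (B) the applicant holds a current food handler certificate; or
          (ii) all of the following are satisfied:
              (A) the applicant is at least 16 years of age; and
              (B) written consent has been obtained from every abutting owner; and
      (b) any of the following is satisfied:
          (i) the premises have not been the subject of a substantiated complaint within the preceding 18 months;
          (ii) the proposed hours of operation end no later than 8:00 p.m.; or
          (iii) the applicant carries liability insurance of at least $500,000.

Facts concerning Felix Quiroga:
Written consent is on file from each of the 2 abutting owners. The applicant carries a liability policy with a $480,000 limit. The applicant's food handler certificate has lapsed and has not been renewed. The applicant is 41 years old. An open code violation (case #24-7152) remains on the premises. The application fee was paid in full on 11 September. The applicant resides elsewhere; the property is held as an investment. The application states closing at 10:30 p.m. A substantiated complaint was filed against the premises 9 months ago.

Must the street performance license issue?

(1) primary residence — not satisfied.
(A) fee paid — met.
(B) food handler cert. — fails.
So (i) is not satisfied (T AND F).
(A) age ≥ 16 — holds.
(B) all abutters consent — holds.
So (ii) is satisfied (T AND T).
(a): F OR T → true.
(i) no complaint in 18 mo. — not met.
(ii) closes by 8 p.m. — not satisfied.
(iii) insurance ≥ $500,000 — fails.
(b): F OR F OR F → false.
(2): T AND F → false.
So Overall is not satisfied (F OR F).

No — denied.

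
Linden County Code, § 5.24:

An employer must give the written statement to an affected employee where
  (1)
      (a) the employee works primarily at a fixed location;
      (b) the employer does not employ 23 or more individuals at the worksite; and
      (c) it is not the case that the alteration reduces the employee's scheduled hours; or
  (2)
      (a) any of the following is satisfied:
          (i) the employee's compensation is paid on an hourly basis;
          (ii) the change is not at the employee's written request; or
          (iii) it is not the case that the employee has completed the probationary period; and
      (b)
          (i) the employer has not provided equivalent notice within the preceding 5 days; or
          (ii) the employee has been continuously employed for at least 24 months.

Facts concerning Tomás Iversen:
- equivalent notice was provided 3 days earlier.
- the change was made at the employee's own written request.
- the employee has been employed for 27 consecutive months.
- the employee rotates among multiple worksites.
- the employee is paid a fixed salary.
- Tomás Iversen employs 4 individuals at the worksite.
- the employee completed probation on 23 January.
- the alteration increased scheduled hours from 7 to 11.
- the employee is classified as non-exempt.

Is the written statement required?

(a) fixed location — not met.
(b) not (≥ 23 at site) — met.
(c) not (hours reduced) — satisfied.
(1) = F AND T AND T = false.
(i) hourly-paid — fails.
(ii) not employee-requested — fails.
(iii) not (past probation) — not satisfied.
(a) = F OR F OR F = false.
(i) no recent notice — not satisfied.
(ii) tenure ≥ 24 mo. — holds.
(b) = F OR T = true.
(2): F AND T → false.
Overall: F OR F → false.

No — not required.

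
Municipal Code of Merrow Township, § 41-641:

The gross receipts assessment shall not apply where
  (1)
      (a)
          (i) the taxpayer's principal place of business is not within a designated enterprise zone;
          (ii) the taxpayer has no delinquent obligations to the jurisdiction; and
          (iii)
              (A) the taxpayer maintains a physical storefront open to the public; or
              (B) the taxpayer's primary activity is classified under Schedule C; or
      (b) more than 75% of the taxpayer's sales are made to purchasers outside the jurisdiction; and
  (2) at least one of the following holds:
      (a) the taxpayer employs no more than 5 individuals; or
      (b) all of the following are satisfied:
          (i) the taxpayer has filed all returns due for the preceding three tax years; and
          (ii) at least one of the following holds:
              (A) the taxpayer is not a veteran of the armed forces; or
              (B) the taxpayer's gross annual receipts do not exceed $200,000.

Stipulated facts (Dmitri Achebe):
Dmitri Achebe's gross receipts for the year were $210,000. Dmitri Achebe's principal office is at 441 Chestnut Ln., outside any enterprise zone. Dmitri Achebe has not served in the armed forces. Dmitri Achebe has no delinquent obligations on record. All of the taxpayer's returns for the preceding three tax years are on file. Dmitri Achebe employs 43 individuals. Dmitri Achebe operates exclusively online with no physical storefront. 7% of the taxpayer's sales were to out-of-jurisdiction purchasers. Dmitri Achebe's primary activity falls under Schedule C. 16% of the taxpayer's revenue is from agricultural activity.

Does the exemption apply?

(i) not (in enterprise zone) — holds.
(ii) no delinquency — satisfied.
(A) has storefront — fails.
(B) Schedule C activity — met.
So (iii) is satisfied (F OR T).
So (a) is satisfied (T AND T AND T).
(b) >75% out-of-jur. sales — not satisfied.
(1) = T OR F = true.
(a) ≤ 5 employees — fails.
(i) returns current — holds.
(A) not (veteran) — met.
(B) receipts ≤ $200,000 — fails.
(ii) = T OR F = true.
So (b) is satisfied (T AND T).
(2): F OR T → true.
Overall = T AND T = true.

Yes — exempt.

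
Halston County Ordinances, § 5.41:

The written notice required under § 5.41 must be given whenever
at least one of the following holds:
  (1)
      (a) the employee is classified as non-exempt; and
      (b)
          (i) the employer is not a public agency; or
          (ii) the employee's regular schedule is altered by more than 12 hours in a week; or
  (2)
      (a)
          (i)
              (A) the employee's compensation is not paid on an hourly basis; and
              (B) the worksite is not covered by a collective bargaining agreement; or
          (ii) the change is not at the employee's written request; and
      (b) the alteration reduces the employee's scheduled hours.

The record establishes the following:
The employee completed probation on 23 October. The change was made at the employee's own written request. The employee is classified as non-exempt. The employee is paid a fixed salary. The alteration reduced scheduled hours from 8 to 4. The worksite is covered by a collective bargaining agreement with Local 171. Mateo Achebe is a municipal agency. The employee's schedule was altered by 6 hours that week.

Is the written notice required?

No — not required.

(a) non-exempt — holds.
(i) not (public agency) — not satisfied.
(ii) schedule shift > 12h — not satisfied.
So (b) is not satisfied (F OR F).
(1) = T AND F = false.
(A) not (hourly-paid) — holds.
(B) no CBA — not met.
(i): T AND F → false.
(ii) not employee-requested — not met.
(a): F OR F → false.
(b) hours reduced — holds.
So (2) is not satisfied (F AND T).
So Overall is not satisfied (F OR F).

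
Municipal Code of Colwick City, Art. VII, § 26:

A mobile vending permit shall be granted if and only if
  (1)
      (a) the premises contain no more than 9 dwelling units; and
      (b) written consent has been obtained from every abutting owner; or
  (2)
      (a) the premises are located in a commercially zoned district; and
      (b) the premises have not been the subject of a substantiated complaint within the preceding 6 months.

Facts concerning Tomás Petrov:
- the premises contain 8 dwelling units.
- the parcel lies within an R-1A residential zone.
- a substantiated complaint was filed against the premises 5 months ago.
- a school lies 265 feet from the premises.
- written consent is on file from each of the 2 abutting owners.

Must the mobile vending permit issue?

Yes — granted.

(a) ≤ 9 units — satisfied.
(b) all abutters consent — satisfied.
(1): T AND T → true.
(a) commercially zoned — not satisfied.
(b) no complaint in 6 mo. — not satisfied.
(2): F AND F → false.
So Overall is satisfied (T OR F).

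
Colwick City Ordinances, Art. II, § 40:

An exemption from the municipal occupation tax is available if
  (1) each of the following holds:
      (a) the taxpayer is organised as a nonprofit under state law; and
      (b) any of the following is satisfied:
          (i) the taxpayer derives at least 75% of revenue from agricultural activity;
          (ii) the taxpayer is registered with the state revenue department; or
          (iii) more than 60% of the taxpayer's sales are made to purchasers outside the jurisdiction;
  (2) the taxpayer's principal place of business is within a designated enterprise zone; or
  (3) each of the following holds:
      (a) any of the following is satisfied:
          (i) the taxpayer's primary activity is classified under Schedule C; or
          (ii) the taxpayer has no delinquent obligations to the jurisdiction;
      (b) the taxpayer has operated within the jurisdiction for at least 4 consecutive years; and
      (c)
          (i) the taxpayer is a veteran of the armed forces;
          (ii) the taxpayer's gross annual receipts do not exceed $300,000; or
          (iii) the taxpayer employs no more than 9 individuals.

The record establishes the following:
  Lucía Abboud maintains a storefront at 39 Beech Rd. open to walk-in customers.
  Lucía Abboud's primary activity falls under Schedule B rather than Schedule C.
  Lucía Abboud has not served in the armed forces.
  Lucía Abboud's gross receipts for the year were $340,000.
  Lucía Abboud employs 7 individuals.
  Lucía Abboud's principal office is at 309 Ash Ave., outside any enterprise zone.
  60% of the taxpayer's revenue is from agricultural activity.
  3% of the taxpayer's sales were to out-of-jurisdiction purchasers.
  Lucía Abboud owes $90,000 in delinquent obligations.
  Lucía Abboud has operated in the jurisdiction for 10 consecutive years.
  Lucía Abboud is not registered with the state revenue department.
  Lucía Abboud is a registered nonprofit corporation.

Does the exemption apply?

(a) nonprofit — met.
(i) ≥75% agricultural — not met.
(ii) state-registered — fails.
(iii) >60% out-of-jur. sales — fails.
So (b) is not satisfied (F OR F OR F).
So (1) is not satisfied (T AND F).
(2) in enterprise zone — fails.
(i) Schedule C activity — fails.
(ii) no delinquency — not met.
(a): F OR F → false.
(b) ≥ 4 yrs in jurisdiction — satisfied.
(i) veteran — not satisfied.
(ii) receipts ≤ $300,000 — not met.
(iii) ≤ 9 employees — met.
(c) = F OR F OR T = true.
(3): F AND T AND T → false.
Overall = F OR F OR F = false.

No — not exempt.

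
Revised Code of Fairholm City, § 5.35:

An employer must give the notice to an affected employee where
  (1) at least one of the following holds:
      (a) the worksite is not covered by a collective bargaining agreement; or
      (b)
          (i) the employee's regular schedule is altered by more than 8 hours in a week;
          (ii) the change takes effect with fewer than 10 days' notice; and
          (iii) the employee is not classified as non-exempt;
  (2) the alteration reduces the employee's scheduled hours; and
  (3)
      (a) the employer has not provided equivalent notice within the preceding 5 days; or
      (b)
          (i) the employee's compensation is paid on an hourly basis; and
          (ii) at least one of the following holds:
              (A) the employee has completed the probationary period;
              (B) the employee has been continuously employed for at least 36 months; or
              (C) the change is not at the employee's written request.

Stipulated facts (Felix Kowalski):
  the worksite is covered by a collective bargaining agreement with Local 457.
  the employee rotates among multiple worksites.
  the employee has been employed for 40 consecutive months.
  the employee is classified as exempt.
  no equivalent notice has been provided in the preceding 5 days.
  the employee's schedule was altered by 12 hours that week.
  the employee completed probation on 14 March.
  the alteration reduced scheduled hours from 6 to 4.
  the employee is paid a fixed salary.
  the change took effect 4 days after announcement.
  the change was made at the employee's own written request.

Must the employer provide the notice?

Yes — required.

(a) no CBA — fails.
(i) schedule shift > 8h — met.
(ii) < 10 days' notice — satisfied.
(iii) not (non-exempt) — met.
So (b) is satisfied (T AND T AND T).
So (1) is satisfied (F OR T).
(2) hours reduced — satisfied.
(a) no recent notice — holds.
(i) hourly-paid — not met.
(A) past probation — satisfied.
(B) tenure ≥ 36 mo. — met.
(C) not employee-requested — not satisfied.
(ii) = T OR T OR F = true.
(b) = F AND T = false.
(3): T OR F → true.
So Overall is satisfied (T AND T AND T).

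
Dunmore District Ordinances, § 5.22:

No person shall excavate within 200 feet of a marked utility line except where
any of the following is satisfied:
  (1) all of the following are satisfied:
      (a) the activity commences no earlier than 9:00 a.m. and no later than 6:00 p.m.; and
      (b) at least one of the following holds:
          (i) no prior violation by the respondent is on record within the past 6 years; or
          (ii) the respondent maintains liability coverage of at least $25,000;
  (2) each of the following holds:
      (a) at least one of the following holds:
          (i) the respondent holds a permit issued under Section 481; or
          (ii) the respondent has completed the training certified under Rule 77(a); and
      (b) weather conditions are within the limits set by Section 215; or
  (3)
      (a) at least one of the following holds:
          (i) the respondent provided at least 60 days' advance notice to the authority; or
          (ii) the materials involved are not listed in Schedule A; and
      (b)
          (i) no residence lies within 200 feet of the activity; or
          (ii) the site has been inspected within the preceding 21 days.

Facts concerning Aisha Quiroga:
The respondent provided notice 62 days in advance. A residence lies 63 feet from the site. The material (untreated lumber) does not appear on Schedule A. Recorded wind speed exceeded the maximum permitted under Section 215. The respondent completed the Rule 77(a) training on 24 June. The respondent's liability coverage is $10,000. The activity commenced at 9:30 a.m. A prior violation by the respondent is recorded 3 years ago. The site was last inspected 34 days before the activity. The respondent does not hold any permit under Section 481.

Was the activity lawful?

No — unlawful.

(a) start within hours — holds.
(i) no prior violation — not satisfied.
(ii) coverage ≥ $25,000 — fails.
(b) = F OR F = false.
(1) = T AND F = false.
(i) holds permit — not satisfied.
(ii) training certified — satisfied.
(a): F OR T → true.
(b) weather ok — fails.
So (2) is not satisfied (T AND F).
(i) ≥60 days' notice — met.
(ii) not (Schedule A material) — satisfied.
(a) = T OR T = true.
(i) no residence in 200 ft — fails.
(ii) site inspected — not met.
So (b) is not satisfied (F OR F).
(3): T AND F → false.
So Overall is not satisfied (F OR F OR F).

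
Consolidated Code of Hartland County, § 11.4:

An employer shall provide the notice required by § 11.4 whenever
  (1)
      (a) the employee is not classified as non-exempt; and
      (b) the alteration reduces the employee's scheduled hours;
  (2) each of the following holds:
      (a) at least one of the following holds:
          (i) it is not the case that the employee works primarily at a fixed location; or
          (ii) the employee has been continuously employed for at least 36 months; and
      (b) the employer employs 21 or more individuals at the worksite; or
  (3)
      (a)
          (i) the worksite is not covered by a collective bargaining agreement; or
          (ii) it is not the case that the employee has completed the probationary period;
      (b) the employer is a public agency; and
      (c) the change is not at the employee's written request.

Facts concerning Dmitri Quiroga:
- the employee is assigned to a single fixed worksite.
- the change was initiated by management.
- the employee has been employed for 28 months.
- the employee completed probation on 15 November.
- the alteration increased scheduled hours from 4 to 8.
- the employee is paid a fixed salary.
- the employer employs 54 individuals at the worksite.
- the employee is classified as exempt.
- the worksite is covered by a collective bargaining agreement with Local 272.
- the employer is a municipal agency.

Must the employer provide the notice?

No — not required.

(a) not (non-exempt) — satisfied.
(b) hours reduced — not satisfied.
(1): T AND F → false.
(i) not (fixed location) — not met.
(ii) tenure ≥ 36 mo. — not satisfied.
(a) = F OR F = false.
(b) ≥ 21 at site — satisfied.
So (2) is not satisfied (F AND T).
(i) no CBA — not satisfied.
(ii) not (past probation) — not met.
So (a) is not satisfied (F OR F).
(b) public agency — met.
(c) not employee-requested — met.
So (3) is not satisfied (F AND T AND T).
Overall: F OR F OR F → false.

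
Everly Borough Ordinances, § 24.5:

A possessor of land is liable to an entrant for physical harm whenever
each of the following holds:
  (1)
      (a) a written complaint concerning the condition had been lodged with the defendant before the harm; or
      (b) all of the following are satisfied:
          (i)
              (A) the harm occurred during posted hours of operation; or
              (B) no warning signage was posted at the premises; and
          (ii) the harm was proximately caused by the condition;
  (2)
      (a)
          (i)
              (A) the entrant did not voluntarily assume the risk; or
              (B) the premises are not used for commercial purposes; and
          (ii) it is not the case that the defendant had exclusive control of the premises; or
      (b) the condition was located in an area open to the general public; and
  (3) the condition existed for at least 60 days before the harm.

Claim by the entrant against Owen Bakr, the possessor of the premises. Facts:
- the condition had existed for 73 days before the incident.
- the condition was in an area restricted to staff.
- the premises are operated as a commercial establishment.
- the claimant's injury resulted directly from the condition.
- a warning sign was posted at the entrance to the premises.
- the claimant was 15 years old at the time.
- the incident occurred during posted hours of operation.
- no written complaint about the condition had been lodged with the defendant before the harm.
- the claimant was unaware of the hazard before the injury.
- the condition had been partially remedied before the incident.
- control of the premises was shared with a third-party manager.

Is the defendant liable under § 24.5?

Yes — liable.

(a) complaint lodged — not met.
(A) during posted hours — met.
(B) no signage posted — fails.
(i) = T OR F = true.
(ii) proximate cause — holds.
So (b) is satisfied (T AND T).
(1): F OR T → true.
(A) no assumed risk — met.
(B) not (commercial use) — fails.
So (i) is satisfied (T OR F).
(ii) not (exclusive control) — satisfied.
(a) = T AND T = true.
(b) public area — not met.
(2) = T OR F = true.
(3) condition ≥60 days old — satisfied.
Overall: T AND T AND T → true.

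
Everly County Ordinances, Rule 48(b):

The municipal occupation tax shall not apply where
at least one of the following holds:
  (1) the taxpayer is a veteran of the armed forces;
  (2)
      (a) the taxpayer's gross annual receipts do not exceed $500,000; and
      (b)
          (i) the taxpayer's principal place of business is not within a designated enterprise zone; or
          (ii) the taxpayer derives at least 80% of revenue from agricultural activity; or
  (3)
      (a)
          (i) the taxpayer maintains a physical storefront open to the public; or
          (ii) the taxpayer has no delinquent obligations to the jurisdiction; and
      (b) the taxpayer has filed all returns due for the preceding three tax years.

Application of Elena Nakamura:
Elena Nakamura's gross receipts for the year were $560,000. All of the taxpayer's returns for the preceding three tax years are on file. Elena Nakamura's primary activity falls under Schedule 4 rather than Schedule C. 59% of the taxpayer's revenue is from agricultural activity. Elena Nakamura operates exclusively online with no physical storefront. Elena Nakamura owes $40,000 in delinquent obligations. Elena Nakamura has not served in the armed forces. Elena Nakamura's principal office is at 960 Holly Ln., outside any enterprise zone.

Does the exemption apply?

(1) veteran — not met.
(a) receipts ≤ $500,000 — fails.
(i) not (in enterprise zone) — satisfied.
(ii) ≥80% agricultural — not met.
So (b) is satisfied (T OR F).
(2) = F AND T = false.
(i) has storefront — not met.
(ii) no delinquency — not satisfied.
(a) = F OR F = false.
(b) returns current — satisfied.
(3): F AND T → false.
So Overall is not satisfied (F OR F OR F).

No — not exempt.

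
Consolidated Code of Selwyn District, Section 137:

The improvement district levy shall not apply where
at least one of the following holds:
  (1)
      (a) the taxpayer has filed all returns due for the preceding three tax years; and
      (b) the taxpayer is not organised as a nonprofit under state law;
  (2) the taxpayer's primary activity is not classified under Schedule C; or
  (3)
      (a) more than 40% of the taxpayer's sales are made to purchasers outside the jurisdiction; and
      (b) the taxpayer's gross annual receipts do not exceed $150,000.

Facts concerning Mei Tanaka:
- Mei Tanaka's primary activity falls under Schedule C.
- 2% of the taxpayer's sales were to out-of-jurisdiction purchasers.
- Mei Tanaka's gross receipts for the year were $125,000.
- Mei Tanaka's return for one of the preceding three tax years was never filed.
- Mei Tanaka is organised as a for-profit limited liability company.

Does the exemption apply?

No — not exempt.

(a) returns current — fails.
(b) not (nonprofit) — met.
(1): F AND T → false.
(2) not (Schedule C activity) — fails.
(a) >40% out-of-jur. sales — not met.
(b) receipts ≤ $150,000 — satisfied.
(3): F AND T → false.
Overall: F OR F OR F → false.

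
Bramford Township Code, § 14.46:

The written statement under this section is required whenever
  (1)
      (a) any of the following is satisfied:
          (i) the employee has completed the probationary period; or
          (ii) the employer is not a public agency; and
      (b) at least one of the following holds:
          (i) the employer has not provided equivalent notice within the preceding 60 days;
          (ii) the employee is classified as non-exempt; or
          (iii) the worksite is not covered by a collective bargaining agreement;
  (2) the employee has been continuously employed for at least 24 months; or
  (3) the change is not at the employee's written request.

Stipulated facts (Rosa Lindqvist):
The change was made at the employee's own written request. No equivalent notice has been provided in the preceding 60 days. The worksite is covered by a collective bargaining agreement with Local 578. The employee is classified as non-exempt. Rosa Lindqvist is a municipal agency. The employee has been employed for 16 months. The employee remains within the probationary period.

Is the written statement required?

No — not required.

(i) past probation — fails.
(ii) not (public agency) — fails.
(a) = F OR F = false.
(i) no recent notice — holds.
(ii) non-exempt — met.
(iii) no CBA — fails.
(b) = T OR T OR F = true.
(1): F AND T → false.
(2) tenure ≥ 24 mo. — not met.
(3) not employee-requested — not satisfied.
Overall: F OR F OR F → false.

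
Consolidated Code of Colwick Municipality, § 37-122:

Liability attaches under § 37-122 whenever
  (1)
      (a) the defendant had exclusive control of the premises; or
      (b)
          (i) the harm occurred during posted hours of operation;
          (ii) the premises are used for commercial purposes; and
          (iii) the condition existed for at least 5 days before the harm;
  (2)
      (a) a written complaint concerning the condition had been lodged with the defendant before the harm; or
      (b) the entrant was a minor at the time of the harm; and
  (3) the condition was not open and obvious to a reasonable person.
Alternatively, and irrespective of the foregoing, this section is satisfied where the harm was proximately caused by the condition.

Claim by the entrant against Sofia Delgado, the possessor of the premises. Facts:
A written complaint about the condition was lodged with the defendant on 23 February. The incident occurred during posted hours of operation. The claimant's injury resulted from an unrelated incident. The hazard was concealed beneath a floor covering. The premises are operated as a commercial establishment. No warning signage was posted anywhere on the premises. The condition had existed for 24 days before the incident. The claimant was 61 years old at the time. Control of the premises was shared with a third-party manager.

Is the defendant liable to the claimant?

Yes — liable.

(a) exclusive control — fails.
(i) during posted hours — holds.
(ii) commercial use — satisfied.
(iii) condition ≥5 days old — holds.
(b) = T AND T AND T = true.
So (1) is satisfied (F OR T).
(a) complaint lodged — satisfied.
(b) entrant a minor — not met.
So (2) is satisfied (T OR F).
(3) not open/obvious — holds.
So Overall is satisfied (T AND T AND T).
Exception (proximate cause) — not satisfied.
Result: main true OR exception false → true.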